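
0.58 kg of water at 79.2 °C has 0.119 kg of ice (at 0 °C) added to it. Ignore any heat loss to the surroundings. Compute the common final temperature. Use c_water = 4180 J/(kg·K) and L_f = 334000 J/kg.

Heat gained plus heat lost sum to zero:
fusion: m_ice L_f = 0.119×334000 = 39746; meltwater 0→T: 0.119×4180×T = 497.42 T; water cools: 0.58×4180×(T − 79.2) = 2424.4(T − 79.2)
2921.8 T = 192012 − 39746 = 152266
T ≈ 52.11 °C — above 0 °C, consistent with complete melting.

T_f ≈ 52.1 °C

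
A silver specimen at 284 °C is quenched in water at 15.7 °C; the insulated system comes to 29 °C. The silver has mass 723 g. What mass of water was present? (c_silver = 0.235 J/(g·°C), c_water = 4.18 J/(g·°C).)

Heat lost by the silver = heat gained by the water:
723×0.235×(284 − 29) = m×4.18×(29 − 15.7)
55.59 m = 43326  ⇒  m ≈ 779.3 g

m ≈ 779 g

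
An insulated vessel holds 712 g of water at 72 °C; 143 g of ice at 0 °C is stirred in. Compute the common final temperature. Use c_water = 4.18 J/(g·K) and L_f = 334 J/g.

T_f ≈ 46.6 °C

Sum of m c ΔT and latent-heat terms is zero:
latent heat to melt: 143·334 = 47762
  meltwater 0→T: 143·4.18·T = 597.74 T
  water: 2976.2(T − 72)
3573.9 T = 214284 − 47762 = 166522
T ≈ 46.59 °C (positive, so assuming full melt was valid).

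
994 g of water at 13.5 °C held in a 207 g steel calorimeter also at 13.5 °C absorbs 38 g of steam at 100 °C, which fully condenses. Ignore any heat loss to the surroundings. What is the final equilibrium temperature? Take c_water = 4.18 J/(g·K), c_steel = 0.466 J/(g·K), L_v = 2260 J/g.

Taking heat into each body as positive, Σ m c ΔT = 0:
steam→water at 100 °C releases m L_v = 38×2260 = 85880
  condensate cools 100→T: 38×4.18×(T − 100) = 158.84(T − 100)
  original water: 4154.9(T − 13.5)
  steel cup: 207×0.466×(T − 13.5) = 96.46(T − 13.5)
4410.2 T = 85880 + 15884 + 57394 = 159158
T ≈ 36.09 °C (< 100 °C, so full condensation is consistent).

T_f ≈ 36.1 °C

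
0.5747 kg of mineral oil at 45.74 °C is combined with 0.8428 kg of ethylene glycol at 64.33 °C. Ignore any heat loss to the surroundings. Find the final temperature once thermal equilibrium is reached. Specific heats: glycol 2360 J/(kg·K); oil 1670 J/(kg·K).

Taking heat into each body as positive, Σ m c ΔT = 0:
0.8428*2360*(T − 64.33) + 0.5747*1670*(T − 45.74) = 0
1989(T − 64.33) + 959.75(T − 45.74) = 0
2948.8 T = 171852
T = 171852 / 2948.8 = 58.3 °C

T_f ≈ 58.3 °C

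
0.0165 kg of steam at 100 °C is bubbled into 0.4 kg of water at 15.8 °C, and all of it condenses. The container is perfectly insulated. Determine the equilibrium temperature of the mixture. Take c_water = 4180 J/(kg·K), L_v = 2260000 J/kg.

T_f ≈ 40.6 °C

Let T be the final temperature. ΣQ_i = 0:
latent heat released on condensation: 0.0165·2260000 = 37290; condensate cools 100→T: 0.0165·4180·(T − 100) = 68.97(T − 100); original water: 1672(T − 15.8)
1741 T = 37290 + 6897 + 26418 = 70605
T ≈ 40.55 °C, under the boiling point, so the assumption holds.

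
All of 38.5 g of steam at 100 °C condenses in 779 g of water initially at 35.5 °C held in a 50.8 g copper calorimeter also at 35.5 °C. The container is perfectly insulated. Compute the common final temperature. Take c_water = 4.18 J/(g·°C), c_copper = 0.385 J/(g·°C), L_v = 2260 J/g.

T_f ≈ 63.8 °C

Sum of m c ΔT and latent-heat terms is zero:
latent heat released on condensation: 38.5×2260 = 87010; condensed water 100 °C→T: 160.93(T − 100); water warms: 779×4.18×(T − 35.5) = 3256.2(T − 35.5); cup: 19.56(T − 35.5)
3436.7 T = 87010 + 16093 + 116290 = 219393
T ≈ 63.84 °C — below 100 °C, confirming all the steam condensed.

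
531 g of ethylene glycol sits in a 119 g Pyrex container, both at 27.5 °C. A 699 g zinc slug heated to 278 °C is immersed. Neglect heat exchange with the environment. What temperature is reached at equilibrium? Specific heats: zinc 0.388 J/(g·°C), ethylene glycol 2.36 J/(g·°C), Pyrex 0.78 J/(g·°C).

Taking heat into each body as positive, Σ m c ΔT = 0:
699*0.388*(T − 278) + 531*2.36*(T − 27.5) + 119*0.78*(T − 27.5) = 0
1617.2 T = 112411
T = 112411/1617.2 ≈ 69.51 °C

T_f ≈ 69.5 °C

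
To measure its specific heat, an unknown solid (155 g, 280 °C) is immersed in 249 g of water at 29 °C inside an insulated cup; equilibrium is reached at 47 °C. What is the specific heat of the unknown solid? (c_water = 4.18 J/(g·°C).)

Energy conservation, ΣQ = 0:
155·c·(47 − 280) + 249·4.18·(47 − 29) = 0
-36115 c = -18735
c = -18735/-36115 ≈ 0.5188 J/(g·°C)

c ≈ 0.519 J/(g·°C)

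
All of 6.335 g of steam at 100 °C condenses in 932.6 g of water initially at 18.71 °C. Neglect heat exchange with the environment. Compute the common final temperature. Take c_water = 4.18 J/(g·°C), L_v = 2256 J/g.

T_f ≈ 22.9 °C

Heat gained plus heat lost sum to zero:
steam→water at 100 °C releases m L_v = 6.335·2256 = 14292; condensate cools 100→T: 6.335·4.18·(T − 100) = 26.48(T − 100); original water: 3898.3(T − 18.71)
3924.7 T = 14292 + 2648 + 72937 = 89876
T ≈ 22.90 °C — below 100 °C, confirming all the steam condensed.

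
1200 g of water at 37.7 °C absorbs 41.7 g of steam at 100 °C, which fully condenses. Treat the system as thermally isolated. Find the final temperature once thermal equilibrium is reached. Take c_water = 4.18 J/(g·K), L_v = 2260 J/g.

Heat gained plus heat lost sum to zero:
latent heat released on condensation: 41.7×2260 = 94242
  condensate cools 100→T: 41.7×4.18×(T − 100) = 174.31(T − 100)
  water warms: 1200×4.18×(T − 37.7) = 5016(T − 37.7)
5190.3 T = 94242 + 17431 + 189103 = 300776
T ≈ 57.95 °C — below 100 °C, confirming all the steam condensed.

T_f ≈ 57.9 °C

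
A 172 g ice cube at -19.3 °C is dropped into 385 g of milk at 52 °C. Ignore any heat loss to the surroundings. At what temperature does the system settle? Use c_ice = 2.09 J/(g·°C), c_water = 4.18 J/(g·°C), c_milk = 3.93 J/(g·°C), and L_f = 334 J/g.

T_f ≈ 6.4 °C

Let T be the final temperature. ΣQ_i = 0:
warm ice to 0 °C: 172·2.09·(0 − (-19.3)) = 6938; latent heat to melt: 172·334 = 57448; warm the meltwater: 718.96 T; milk: 1513(T − 52)
2232 T = 78679 − 64386 = 14293
T ≈ 6.40 °C. Since T > 0 °C, the all-ice-melts assumption holds.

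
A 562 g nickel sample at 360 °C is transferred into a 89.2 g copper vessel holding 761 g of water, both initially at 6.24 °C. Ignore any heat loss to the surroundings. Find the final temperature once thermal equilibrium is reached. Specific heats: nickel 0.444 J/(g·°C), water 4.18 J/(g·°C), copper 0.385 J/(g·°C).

Conservation of energy gives ΣQ = 0:
562·0.444·(T − 360) + 761·4.18·(T − 6.24) + 89.2·0.385·(T − 6.24) = 0
249.53(T − 360) + 3181(T − 6.24) + 34.34(T − 6.24) = 0
3464.8 T = 109894
T ≈ 31.72 °C

T_f ≈ 31.7 °C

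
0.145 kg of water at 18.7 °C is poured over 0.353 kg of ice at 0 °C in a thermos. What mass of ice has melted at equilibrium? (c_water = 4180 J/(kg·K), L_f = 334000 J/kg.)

Water can give up m c ΔT = 0.145×4180×18.7 = 11334 J before reaching 0 °C.
To melt every bit of ice: 0.353×334000 = 117902 J.
That's not enough to melt it all — equilibrium is at 0 °C with ice remaining.
Mass melted = 11334/334000 ≈ 0.03393 kg.

m_melted ≈ 0.0339 kg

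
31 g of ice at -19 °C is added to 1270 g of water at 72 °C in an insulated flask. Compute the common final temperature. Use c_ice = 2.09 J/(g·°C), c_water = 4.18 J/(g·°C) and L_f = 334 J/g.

T_f ≈ 68.2 °C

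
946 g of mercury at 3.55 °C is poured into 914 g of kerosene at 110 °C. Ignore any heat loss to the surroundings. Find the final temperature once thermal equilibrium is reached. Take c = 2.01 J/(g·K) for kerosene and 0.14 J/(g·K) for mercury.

T_f ≈ 102.8 °C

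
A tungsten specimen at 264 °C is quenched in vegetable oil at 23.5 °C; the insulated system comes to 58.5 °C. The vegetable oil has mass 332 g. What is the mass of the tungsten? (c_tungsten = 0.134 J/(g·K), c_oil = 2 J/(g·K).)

m ≈ 844 g

Heat gained plus heat lost sum to zero:
m·0.134·(58.5 − 264) + 332·2·(58.5 − 23.5) = 0
-27.54 m = -23240
m = -23240/-27.54 ≈ 844 g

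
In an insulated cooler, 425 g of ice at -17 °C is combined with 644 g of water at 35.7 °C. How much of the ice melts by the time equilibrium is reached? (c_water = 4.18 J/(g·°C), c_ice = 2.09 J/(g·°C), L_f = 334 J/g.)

m_melted ≈ 243 g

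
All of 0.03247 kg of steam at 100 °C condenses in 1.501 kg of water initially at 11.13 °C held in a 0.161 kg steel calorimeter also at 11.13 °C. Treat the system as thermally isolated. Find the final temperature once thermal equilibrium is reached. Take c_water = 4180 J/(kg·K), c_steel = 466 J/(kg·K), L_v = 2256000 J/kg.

T_f ≈ 24.3 °C

Taking heat into each body as positive, Σ m c ΔT = 0:
latent heat released on condensation: 0.03247×2256000 = 73252; condensed water 100 °C→T: 135.72(T − 100); original water: 6274.2(T − 11.13); cup: 75.03(T − 11.13)
6484.9 T = 73252 + 13572 + 70667 = 157491
T ≈ 24.29 °C (< 100 °C, so full condensation is consistent).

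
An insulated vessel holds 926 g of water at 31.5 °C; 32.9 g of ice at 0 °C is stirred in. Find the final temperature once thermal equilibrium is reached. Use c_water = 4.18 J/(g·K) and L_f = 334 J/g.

Net heat exchanged in the isolated system is zero:
melt ice: 32.9×334 = 10989
  meltwater 0→T: 32.9×4.18×T = 137.52 T
  water cools: 926×4.18×(T − 31.5) = 3870.7(T − 31.5)
4008.2 T = 121926 − 10989 = 110938
T ≈ 27.68 °C. Since T > 0 °C, the all-ice-melts assumption holds.

T_f ≈ 27.7 °C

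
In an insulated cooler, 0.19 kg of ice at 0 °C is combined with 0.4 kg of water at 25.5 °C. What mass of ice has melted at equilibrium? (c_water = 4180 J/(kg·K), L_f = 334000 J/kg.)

Cooling the water to 0 °C releases 0.4·4180·25.5 = 42636 J.
Melting all 0.19 kg of ice would need 0.19·334000 = 63460 J.
Since 42636 < 63460 J, not all the ice melts; equilibrium is at 0 °C.
m_melt = 42636 / L_f = 0.1277 kg.

m_melted ≈ 0.128 kg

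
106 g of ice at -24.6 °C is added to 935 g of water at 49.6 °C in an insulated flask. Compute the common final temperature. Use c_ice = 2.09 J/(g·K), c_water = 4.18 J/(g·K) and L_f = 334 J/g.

Setting the total heat transfer to zero:
warm ice to 0 °C: 106·2.09·(0 − (-24.6)) = 5449.9
  latent heat to melt: 106·334 = 35404
  warm the meltwater: 443.08 T
  water: 3908.3(T − 49.6)
4351.4 T = 193852 − 40854 = 152998
T ≈ 35.16 °C (positive, so assuming full melt was valid).

T_f ≈ 35.2 °C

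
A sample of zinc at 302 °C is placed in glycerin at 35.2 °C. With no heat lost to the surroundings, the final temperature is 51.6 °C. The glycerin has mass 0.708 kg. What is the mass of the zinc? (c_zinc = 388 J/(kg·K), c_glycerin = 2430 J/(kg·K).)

m ≈ 0.29 kg

Heat lost by the zinc = heat gained by the glycerin:
m×388×(302 − 51.6) = 0.708×2430×(51.6 − 35.2)
97155 m = 28215  ⇒  m ≈ 0.2904 kg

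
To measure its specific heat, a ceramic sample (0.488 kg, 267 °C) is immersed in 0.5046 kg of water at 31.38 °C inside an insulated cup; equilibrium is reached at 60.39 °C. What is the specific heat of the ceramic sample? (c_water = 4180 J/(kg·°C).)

c ≈ 607 J/(kg·°C)

Net heat exchanged in the isolated system is zero:
0.488×c×(60.39 − 267) + 0.5046×4180×(60.39 − 31.38) = 0
-100.83 c = -61189
c = -61189/-100.83 ≈ 606.9 J/(kg·°C)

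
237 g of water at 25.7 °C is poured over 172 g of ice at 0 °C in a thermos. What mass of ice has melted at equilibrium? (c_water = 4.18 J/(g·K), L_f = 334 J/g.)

m_melted ≈ 76.2 g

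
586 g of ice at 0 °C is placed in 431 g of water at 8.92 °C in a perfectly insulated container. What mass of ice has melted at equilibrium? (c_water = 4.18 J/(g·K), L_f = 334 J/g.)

Heat available from the water dropping to 0 °C: 431×4.18×8.92 = 16070 J.
Melting all 586 g of ice would need 586×334 = 195724 J.
Since 16070 < 195724 J, not all the ice melts; equilibrium is at 0 °C.
m_melted×334 = 16070  ⇒  m_melted ≈ 48.11 g.

m_melted ≈ 48.1 g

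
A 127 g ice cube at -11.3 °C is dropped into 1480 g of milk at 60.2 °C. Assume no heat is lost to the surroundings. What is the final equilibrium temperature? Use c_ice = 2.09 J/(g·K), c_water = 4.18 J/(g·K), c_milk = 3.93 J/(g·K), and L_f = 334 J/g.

Conservation of energy gives ΣQ = 0:
warm ice to 0 °C: 127×2.09×(0 − (-11.3)) = 2999.4
  latent heat to melt: 127×334 = 42418
  warm the meltwater: 530.86 T
  milk cools: 1480×3.93×(T − 60.2) = 5816.4(T − 60.2)
6347.3 T = 350147 − 45417 = 304730
T ≈ 48.01 °C (positive, so assuming full melt was valid).

T_f ≈ 48.0 °C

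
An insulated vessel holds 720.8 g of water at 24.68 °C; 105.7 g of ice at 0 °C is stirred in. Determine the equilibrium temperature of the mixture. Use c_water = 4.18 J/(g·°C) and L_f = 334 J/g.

T_f ≈ 11.3 °C

Let T be the final temperature. ΣQ_i = 0:
melt ice: 105.7×334 = 35304
  meltwater 0→T: 105.7×4.18×T = 441.83 T
  water cools: 720.8×4.18×(T − 24.68) = 3012.9(T − 24.68)
3454.8 T = 74359 − 35304 = 39056
T ≈ 11.30 °C — above 0 °C, consistent with complete melting.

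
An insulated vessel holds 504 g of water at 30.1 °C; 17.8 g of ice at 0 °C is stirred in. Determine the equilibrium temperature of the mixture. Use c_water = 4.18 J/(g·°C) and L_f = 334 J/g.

T_f ≈ 26.3 °C

Heat gained plus heat lost sum to zero:
fusion: m_ice L_f = 17.8·334 = 5945.2; warm the meltwater: 74.4 T; water: 2106.7(T − 30.1)
2181.1 T = 63412 − 5945.2 = 57467
T ≈ 26.35 °C. Since T > 0 °C, the all-ice-melts assumption holds.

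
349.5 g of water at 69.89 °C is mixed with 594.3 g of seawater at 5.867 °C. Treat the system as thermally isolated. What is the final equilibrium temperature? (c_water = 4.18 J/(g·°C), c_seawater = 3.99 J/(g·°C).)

T_f ≈ 30.3 °C

T_f = Σ m_i c_i T_i / Σ m_i c_i:
T_f = (1460.9*69.89 + 2371.3*5.867) / (1460.9 + 2371.3)
    = 116015 / 3832.2 ≈ 30.27 °C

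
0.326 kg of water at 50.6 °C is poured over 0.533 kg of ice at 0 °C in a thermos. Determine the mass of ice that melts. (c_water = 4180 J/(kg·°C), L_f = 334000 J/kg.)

Water can give up m c ΔT = 0.326·4180·50.6 = 68952 J before reaching 0 °C.
Melting all 0.533 kg of ice would need 0.533·334000 = 178022 J.
Since 68952 < 178022 J, not all the ice melts; equilibrium is at 0 °C.
m_melted·334000 = 68952  ⇒  m_melted ≈ 0.2064 kg.

m_melted ≈ 0.206 kg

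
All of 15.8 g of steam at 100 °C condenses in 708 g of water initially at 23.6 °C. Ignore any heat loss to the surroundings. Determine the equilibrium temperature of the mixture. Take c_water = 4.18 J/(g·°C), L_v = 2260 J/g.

T_f ≈ 37.1 °C

Sum of m c ΔT and latent-heat terms is zero:
steam→water at 100 °C releases m L_v = 15.8×2260 = 35708; condensate cools 100→T: 15.8×4.18×(T − 100) = 66.04(T − 100); water warms: 708×4.18×(T − 23.6) = 2959.4(T − 23.6)
3025.5 T = 35708 + 6604.4 + 69843 = 112155
T ≈ 37.07 °C, under the boiling point, so the assumption holds.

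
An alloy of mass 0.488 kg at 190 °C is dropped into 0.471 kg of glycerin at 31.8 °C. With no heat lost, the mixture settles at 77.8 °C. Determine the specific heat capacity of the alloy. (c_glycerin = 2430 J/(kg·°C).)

c ≈ 962 J/(kg·°C)

Conservation of energy gives ΣQ = 0:
0.488×c×(77.8 − 190) + 0.471×2430×(77.8 − 31.8) = 0
-54.75 c = -52648
c = -52648/-54.75 ≈ 961.6 J/(kg·°C)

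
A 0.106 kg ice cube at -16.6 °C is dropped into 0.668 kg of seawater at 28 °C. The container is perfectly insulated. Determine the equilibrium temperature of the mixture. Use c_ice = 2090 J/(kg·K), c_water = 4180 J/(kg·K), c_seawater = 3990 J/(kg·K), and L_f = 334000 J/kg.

T_f ≈ 11.4 °C

Let T be the final temperature. ΣQ_i = 0:
ice -16.6→0 °C: 0.106×2090×16.6 = 3677.6
  latent heat to melt: 0.106×334000 = 35404
  meltwater 0→T: 0.106×4180×T = 443.08 T
  seawater: 2665.3(T − 28)
3108.4 T = 74629 − 39082 = 35547
T ≈ 11.44 °C. Since T > 0 °C, the all-ice-melts assumption holds.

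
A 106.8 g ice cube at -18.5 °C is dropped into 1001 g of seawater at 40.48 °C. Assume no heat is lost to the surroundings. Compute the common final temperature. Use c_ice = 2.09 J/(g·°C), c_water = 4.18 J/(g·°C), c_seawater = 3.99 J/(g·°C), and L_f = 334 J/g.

Energy conservation, ΣQ = 0:
ice -18.5→0 °C: 106.8×2.09×18.5 = 4129.4
  melt ice: 106.8×334 = 35671
  meltwater 0→T: 106.8×4.18×T = 446.42 T
  seawater: 3994(T − 40.48)
4440.4 T = 161677 − 39801 = 121876
T ≈ 27.45 °C — above 0 °C, consistent with complete melting.

T_f ≈ 27.4 °C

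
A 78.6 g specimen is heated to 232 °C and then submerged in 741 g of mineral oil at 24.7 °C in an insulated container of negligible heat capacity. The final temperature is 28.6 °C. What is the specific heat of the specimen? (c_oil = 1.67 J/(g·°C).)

Energy conservation, ΣQ = 0:
78.6×c×(28.6 − 232) + 741×1.67×(28.6 − 24.7) = 0
-15987 c = -4826.1
c = -4826.1/-15987 ≈ 0.3019 J/(g·°C)

c ≈ 0.302 J/(g·°C)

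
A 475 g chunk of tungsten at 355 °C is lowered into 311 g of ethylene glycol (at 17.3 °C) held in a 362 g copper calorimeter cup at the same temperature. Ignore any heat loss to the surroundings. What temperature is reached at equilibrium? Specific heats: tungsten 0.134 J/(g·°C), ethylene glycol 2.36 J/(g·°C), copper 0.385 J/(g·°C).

T_f ≈ 40.2 °C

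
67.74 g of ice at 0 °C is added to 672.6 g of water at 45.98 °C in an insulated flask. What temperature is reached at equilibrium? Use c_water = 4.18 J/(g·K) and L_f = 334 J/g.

T_f ≈ 34.5 °C

Setting the total heat transfer to zero:
fusion: m_ice L_f = 67.74×334 = 22625; meltwater 0→T: 67.74×4.18×T = 283.15 T; water cools: 672.6×4.18×(T − 45.98) = 2811.5(T − 45.98)
3094.6 T = 129271 − 22625 = 106646
T ≈ 34.46 °C — above 0 °C, consistent with complete melting.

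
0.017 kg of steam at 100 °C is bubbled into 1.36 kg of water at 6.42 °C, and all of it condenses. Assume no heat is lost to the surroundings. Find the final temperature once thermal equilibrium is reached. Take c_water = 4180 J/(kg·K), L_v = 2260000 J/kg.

T_f ≈ 14.3 °C

Energy conservation, ΣQ = 0:
condense steam: −0.017·2260000 = −38420; condensate cools 100→T: 0.017·4180·(T − 100) = 71.06(T − 100); original water: 5684.8(T − 6.42)
5755.9 T = 38420 + 7106 + 36496 = 82022
T ≈ 14.25 °C (< 100 °C, so full condensation is consistent).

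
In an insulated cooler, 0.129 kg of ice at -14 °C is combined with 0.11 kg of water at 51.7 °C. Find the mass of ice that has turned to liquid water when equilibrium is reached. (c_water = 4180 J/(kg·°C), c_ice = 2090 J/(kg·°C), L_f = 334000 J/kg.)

Cooling the water to 0 °C releases 0.11·4180·51.7 = 23772 J.
Warming the ice to 0 °C takes 0.129·2090·14 = 3774.5 J, leaving 19997 J for melting.
To melt every bit of ice: 0.129·334000 = 43086 J.
19997 J < 43086 J, so only part of the ice melts and the system sits at 0 °C.
m_melt = 19997 / L_f = 0.05987 kg.

m_melted ≈ 0.0599 kg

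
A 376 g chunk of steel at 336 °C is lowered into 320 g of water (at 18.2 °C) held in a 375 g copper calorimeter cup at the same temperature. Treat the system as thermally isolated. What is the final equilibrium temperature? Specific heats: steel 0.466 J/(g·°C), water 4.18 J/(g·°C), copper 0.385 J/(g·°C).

T_f ≈ 51.8 °C

Energy conservation, ΣQ = 0:
376·0.466·(T − 336) + 320·4.18·(T − 18.2) + 375·0.385·(T − 18.2) = 0
175.22(T − 336) + 1337.6(T − 18.2) + 144.38(T − 18.2) = 0
1657.2 T = 85845
T ≈ 51.80 °C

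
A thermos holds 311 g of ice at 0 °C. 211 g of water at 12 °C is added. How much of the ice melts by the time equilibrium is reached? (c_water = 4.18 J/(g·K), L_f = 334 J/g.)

Heat available from the water dropping to 0 °C: 211·4.18·12 = 10584 J.
To melt every bit of ice: 311·334 = 103874 J.
That's not enough to melt it all — equilibrium is at 0 °C with ice remaining.
m_melted·334 = 10584  ⇒  m_melted ≈ 31.69 g.

m_melted ≈ 31.7 g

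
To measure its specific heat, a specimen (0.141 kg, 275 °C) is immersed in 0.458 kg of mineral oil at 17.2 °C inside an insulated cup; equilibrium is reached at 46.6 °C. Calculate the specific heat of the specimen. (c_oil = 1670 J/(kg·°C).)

Conservation of energy gives ΣQ = 0:
0.141·c·(46.6 − 275) + 0.458·1670·(46.6 − 17.2) = 0
-32.2 c = -22487
c = -22487/-32.2 ≈ 698.3 J/(kg·°C)

c ≈ 698 J/(kg·°C)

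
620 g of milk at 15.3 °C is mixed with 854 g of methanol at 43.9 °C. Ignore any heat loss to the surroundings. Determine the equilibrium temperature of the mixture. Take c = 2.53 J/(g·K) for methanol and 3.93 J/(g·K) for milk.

T_f ≈ 28.7 °C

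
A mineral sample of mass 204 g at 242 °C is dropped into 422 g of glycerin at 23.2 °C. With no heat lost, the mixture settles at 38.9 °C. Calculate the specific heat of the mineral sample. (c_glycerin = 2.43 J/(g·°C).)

m_s c (T_s − T_f) = m_glycerin c_glycerin (T_f − T_0):
204·c·(242 − 38.9) = 422·2.43·(38.9 − 23.2)
41432 c = 16100  ⇒  c ≈ 0.3886 J/(g·°C)

c ≈ 0.389 J/(g·°C)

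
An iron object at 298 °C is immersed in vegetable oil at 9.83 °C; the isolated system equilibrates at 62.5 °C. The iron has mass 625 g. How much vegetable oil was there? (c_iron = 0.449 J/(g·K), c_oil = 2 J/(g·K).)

Conservation of energy gives ΣQ = 0:
625×0.449×(62.5 − 298) + m×2×(62.5 − 9.83) = 0
105.34 m = 66087
m = 66087/105.34 ≈ 627.4 g

m ≈ 627 g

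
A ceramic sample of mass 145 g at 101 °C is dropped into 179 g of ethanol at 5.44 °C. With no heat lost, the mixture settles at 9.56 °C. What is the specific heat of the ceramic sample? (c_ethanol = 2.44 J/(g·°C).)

Heat lost by the ceramic sample = heat gained by the ethanol:
145·c·(101 − 9.56) = 179·2.44·(9.56 − 5.44)
13259 c = 1799.5  ⇒  c ≈ 0.1357 J/(g·°C)

c ≈ 0.136 J/(g·°C)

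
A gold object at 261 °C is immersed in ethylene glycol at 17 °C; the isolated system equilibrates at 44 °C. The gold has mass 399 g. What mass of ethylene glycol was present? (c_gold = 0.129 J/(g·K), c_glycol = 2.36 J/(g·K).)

Let T be the final temperature. ΣQ_i = 0:
399×0.129×(44 − 261) + m×2.36×(44 − 17) = 0
63.72 m = 11169
m = 11169/63.72 ≈ 175.3 g

m ≈ 175 g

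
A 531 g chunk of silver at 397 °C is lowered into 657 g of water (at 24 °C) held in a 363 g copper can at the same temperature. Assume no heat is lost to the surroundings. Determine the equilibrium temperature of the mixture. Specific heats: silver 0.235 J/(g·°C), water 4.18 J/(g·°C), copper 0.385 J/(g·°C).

T_f ≈ 39.5 °C

Energy conservation, ΣQ = 0:
531×0.235×(T − 397) + 657×4.18×(T − 24) + 363×0.385×(T − 24) = 0
3010.8 T = 118804
T ≈ 39.46 °C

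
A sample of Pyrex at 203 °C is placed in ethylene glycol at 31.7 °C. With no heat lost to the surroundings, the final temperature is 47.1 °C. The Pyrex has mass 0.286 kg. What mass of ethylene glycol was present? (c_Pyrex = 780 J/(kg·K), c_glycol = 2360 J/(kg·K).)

m ≈ 0.957 kg

Conservation of energy gives ΣQ = 0:
0.286·780·(47.1 − 203) + m·2360·(47.1 − 31.7) = 0
36344 m = 34778
m = 34778/36344 ≈ 0.9569 kg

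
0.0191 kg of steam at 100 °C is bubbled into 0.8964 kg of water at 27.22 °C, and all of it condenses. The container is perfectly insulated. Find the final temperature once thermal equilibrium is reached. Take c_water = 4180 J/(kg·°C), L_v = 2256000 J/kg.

T_f ≈ 40.0 °C

Energy balance with sensible and latent terms:
latent heat released on condensation: 0.0191×2256000 = 43090
  condensed water 100 °C→T: 79.84(T − 100)
  water warms: 0.8964×4180×(T − 27.22) = 3747(T − 27.22)
3826.8 T = 43090 + 7983.8 + 101992 = 153065
T ≈ 40.00 °C (< 100 °C, so full condensation is consistent).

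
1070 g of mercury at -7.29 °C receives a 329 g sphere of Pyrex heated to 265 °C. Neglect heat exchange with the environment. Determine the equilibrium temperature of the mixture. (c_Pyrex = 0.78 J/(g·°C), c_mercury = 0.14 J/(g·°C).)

Set heat shed by the hot body equal to heat absorbed by the cold body:
329·0.78·(265 − T) = 1070·0.14·(T − (-7.29))
256.62(265 − T) = 149.8(T − (-7.29))
406.42 T = 66912  ⇒  T ≈ 164.64 °C

T_f ≈ 164.6 °C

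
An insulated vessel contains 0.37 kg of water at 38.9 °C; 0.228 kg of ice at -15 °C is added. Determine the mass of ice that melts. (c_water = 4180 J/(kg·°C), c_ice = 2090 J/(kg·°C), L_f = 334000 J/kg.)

Cooling the water to 0 °C releases 0.37·4180·38.9 = 60163 J.
Warming the ice to 0 °C takes 0.228·2090·15 = 7147.8 J, leaving 53015 J for melting.
Fully melting the ice requires m_ice L_f = 0.228·334000 = 76152 J.
53015 J < 76152 J, so only part of the ice melts and the system sits at 0 °C.
m_melted·334000 = 53015  ⇒  m_melted ≈ 0.1587 kg.

m_melted ≈ 0.159 kg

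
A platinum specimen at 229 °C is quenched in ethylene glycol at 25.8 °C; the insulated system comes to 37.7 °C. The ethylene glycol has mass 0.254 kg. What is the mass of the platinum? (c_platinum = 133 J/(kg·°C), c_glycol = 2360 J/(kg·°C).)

m ≈ 0.28 kg

Heat lost by the platinum = heat gained by the glycol:
m×133×(229 − 37.7) = 0.254×2360×(37.7 − 25.8)
25443 m = 7133.3  ⇒  m ≈ 0.2804 kg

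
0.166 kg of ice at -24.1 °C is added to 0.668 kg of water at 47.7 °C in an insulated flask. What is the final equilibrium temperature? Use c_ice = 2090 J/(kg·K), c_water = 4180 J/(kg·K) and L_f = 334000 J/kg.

Net heat exchanged in the isolated system is zero:
warm ice to 0 °C: 0.166×2090×(0 − (-24.1)) = 8361.3
  latent heat to melt: 0.166×334000 = 55444
  warm the meltwater: 693.88 T
  water cools: 0.668×4180×(T − 47.7) = 2792.2(T − 47.7)
3486.1 T = 133190 − 63805 = 69385
T ≈ 19.90 °C (positive, so assuming full melt was valid).

T_f ≈ 19.9 °C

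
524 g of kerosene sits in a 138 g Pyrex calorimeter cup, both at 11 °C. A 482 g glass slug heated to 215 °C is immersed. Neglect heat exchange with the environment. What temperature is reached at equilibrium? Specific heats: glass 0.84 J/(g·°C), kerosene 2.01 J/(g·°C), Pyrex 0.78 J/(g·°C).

T_f ≈ 63.8 °C

Let T be the final temperature. ΣQ_i = 0:
482·0.84·(T − 215) + 524·2.01·(T − 11) + 138·0.78·(T − 11) = 0
404.88(T − 215) + 1053.2(T − 11) + 107.64(T − 11) = 0
1565.8 T = 99819
T ≈ 63.75 °C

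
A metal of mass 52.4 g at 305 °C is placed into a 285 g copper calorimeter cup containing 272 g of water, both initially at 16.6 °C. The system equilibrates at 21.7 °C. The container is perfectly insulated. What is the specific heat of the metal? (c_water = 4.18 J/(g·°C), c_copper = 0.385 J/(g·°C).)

Setting the total heat transfer to zero:
52.4×c×(21.7 − 305) + 272×4.18×(21.7 − 16.6) + 285×0.385×(21.7 − 16.6) = 0
-14845 c = -6358.1
c = -6358.1/-14845 ≈ 0.4283 J/(g·°C)

c ≈ 0.428 J/(g·°C)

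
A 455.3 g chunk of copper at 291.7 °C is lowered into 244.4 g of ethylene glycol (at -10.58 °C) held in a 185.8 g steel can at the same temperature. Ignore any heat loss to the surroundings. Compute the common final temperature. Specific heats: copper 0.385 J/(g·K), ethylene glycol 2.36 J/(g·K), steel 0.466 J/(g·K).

Net heat exchanged in the isolated system is zero:
455.3·0.385·(T − 291.7) + 244.4·2.36·(T − (-10.58)) + 185.8·0.466·(T − (-10.58)) = 0
838.66 T = 44114
T = 44114 / 838.66 = 52.6 °C

T_f ≈ 52.6 °C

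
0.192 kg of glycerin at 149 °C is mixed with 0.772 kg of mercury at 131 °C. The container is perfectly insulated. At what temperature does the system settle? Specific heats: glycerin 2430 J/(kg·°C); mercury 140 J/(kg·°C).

T_f ≈ 145.6 °C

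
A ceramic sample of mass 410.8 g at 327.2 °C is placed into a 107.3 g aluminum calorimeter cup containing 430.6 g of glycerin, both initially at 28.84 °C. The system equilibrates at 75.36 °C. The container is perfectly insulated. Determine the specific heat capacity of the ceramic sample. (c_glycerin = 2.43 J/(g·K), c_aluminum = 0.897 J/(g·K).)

c ≈ 0.514 J/(g·K)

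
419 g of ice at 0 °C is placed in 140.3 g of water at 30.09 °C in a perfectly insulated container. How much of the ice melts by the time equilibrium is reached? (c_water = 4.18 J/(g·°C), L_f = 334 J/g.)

m_melted ≈ 52.8 g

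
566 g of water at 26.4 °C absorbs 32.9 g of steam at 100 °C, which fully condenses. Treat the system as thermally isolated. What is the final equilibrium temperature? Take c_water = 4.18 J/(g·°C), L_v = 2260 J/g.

T_f ≈ 60.1 °C

Sum of m c ΔT and latent-heat terms is zero:
latent heat released on condensation: 32.9×2260 = 74354
  condensate cools 100→T: 32.9×4.18×(T − 100) = 137.52(T − 100)
  water warms: 566×4.18×(T − 26.4) = 2365.9(T − 26.4)
2503.4 T = 74354 + 13752 + 62459 = 150565
T ≈ 60.14 °C, under the boiling point, so the assumption holds.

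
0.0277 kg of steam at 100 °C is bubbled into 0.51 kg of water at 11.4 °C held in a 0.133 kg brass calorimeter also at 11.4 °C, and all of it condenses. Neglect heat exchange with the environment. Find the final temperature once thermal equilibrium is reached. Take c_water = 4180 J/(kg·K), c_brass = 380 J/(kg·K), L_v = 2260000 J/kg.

Energy balance with sensible and latent terms:
condense steam: −0.0277×2260000 = −62602
  condensate cools 100→T: 0.0277×4180×(T − 100) = 115.79(T − 100)
  original water: 2131.8(T − 11.4)
  cup: 50.54(T − 11.4)
2298.1 T = 62602 + 11579 + 24879 = 99059
T ≈ 43.10 °C (< 100 °C, so full condensation is consistent).

T_f ≈ 43.1 °C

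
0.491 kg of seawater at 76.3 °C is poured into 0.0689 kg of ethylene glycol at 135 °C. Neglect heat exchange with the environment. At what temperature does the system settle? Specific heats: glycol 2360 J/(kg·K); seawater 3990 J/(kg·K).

T_f ≈ 80.8 °C

|Q_glycol| = |Q_seawater|:
0.0689·2360·(135 − T) = 0.491·3990·(T − 76.3)
162.6(135 − T) = 1959.1(T − 76.3)
2121.7 T = 171430  ⇒  T ≈ 80.80 °C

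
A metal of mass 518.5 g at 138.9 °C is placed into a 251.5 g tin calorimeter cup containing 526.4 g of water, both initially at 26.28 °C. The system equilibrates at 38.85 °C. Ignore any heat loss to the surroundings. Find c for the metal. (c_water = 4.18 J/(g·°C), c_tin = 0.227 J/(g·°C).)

Heat gained plus heat lost sum to zero:
518.5×c×(38.85 − 138.9) + 526.4×4.18×(38.85 − 26.28) + 251.5×0.227×(38.85 − 26.28) = 0
-51876 c = -28376
c = -28376/-51876 ≈ 0.547 J/(g·°C)

c ≈ 0.547 J/(g·°C)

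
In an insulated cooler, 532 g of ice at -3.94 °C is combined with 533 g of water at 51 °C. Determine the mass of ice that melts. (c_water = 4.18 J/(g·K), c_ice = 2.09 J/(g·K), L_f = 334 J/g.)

Cooling the water to 0 °C releases 533·4.18·51 = 113625 J.
Warming the ice to 0 °C takes 532·2.09·3.94 = 4380.8 J, leaving 109244 J for melting.
To melt every bit of ice: 532·334 = 177688 J.
109244 J < 177688 J, so only part of the ice melts and the system sits at 0 °C.
Mass melted = 109244/334 ≈ 327.1 g.

m_melted ≈ 327 g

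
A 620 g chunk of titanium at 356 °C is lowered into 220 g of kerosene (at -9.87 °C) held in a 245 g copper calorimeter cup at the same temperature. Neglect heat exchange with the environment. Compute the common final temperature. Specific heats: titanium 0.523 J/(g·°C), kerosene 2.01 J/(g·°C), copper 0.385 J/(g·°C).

Energy conservation, ΣQ = 0:
620·0.523·(T − 356) + 220·2.01·(T − (-9.87)) + 245·0.385·(T − (-9.87)) = 0
860.78 T = 110141
T = 110141/860.78 ≈ 127.95 °C

T_f ≈ 128.0 °C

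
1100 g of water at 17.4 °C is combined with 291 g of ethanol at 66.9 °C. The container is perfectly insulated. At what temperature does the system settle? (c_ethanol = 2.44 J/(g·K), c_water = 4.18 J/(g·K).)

T_f ≈ 24.0 °C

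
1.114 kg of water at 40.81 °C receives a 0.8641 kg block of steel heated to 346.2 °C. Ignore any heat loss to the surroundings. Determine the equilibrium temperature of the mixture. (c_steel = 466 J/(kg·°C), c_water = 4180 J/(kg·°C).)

T_f ≈ 65.1 °C

Energy conservation, ΣQ = 0:
0.8641·466·(T − 346.2) + 1.114·4180·(T − 40.81) = 0
402.67(T − 346.2) + 4656.5(T − 40.81) = 0
5059.2 T = 329437
T = 329437 / 5059.2 = 65.1 °C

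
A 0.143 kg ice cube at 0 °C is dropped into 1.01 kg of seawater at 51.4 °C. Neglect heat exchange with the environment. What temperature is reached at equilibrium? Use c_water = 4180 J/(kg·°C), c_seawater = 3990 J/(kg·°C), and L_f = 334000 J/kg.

T_f ≈ 34.4 °C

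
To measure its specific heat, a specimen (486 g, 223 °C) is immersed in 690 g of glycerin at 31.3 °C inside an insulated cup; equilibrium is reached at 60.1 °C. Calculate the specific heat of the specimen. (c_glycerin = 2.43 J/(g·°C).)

m_s c (T_s − T_f) = m_glycerin c_glycerin (T_f − T_0):
486×c×(223 − 60.1) = 690×2.43×(60.1 − 31.3)
79169 c = 48289  ⇒  c ≈ 0.6099 J/(g·°C)

c ≈ 0.61 J/(g·°C)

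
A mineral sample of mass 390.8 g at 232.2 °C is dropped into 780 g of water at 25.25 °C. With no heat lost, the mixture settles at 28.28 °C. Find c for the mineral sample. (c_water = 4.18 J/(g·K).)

m_s c (T_s − T_f) = m_water c_water (T_f − T_0):
390.8×c×(232.2 − 28.28) = 780×4.18×(28.28 − 25.25)
79692 c = 9879  ⇒  c ≈ 0.124 J/(g·K)

c ≈ 0.124 J/(g·K)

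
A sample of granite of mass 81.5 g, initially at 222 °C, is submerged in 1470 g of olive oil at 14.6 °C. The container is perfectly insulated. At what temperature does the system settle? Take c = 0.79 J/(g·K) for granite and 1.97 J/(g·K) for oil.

T_f ≈ 19.1 °C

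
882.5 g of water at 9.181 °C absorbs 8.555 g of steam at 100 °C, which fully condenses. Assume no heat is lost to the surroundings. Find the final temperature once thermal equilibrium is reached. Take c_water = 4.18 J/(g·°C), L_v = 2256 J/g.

T_f ≈ 15.2 °C

Heat gained plus heat lost sum to zero:
condense steam: −8.555·2256 = −19300
  condensed water 100 °C→T: 35.76(T − 100)
  original water: 3688.8(T − 9.181)
3724.6 T = 19300 + 3576 + 33867 = 56743
T ≈ 15.23 °C (< 100 °C, so full condensation is consistent).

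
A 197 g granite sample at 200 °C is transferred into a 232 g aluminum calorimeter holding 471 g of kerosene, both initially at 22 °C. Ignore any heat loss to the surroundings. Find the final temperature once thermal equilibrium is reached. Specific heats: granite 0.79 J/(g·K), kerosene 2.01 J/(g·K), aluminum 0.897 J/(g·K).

T_f ≈ 43.1 °C

Net heat exchanged in the isolated system is zero:
197×0.79×(T − 200) + 471×2.01×(T − 22) + 232×0.897×(T − 22) = 0
1310.4 T = 56532
T = 56532/1310.4 ≈ 43.14 °C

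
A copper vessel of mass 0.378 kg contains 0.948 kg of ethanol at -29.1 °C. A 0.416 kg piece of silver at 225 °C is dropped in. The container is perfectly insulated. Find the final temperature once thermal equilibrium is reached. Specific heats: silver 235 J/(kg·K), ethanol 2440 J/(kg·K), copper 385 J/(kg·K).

With ΣQ=0 the equilibrium temperature is the m·c-weighted mean:
T_f = (97.76×225 + 2313.1×(-29.1) + 145.53×(-29.1)) / (97.76 + 2313.1 + 145.53)
    = -49551 / 2556.4 ≈ -19.38 °C

T_f ≈ -19.4 °C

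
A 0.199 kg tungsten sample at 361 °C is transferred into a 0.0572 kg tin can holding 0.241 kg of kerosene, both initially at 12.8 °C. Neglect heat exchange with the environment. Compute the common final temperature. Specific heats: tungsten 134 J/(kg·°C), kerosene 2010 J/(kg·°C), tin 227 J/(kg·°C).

T_f ≈ 30.5 °C

T_f is the heat-capacity-weighted average of the initial temperatures:
T_f = (26.67×361 + 484.41×12.8 + 12.98×12.8) / (26.67 + 484.41 + 12.98)
    = 15993 / 524.06 ≈ 30.52 °C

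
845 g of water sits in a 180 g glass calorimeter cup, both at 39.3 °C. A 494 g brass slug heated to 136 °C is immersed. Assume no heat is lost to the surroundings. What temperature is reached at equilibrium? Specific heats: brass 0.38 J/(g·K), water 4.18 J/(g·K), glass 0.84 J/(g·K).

Taking heat into each body as positive, Σ m c ΔT = 0:
494·0.38·(T − 136) + 845·4.18·(T − 39.3) + 180·0.84·(T − 39.3) = 0
187.72(T − 136) + 3532.1(T − 39.3) + 151.2(T − 39.3) = 0
3871 T = 170284
T ≈ 43.99 °C

T_f ≈ 44.0 °C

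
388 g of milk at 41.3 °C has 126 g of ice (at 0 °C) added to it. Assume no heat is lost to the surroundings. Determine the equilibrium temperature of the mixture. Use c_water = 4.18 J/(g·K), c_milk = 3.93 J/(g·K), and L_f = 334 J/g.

Setting the total heat transfer to zero:
fusion: m_ice L_f = 126×334 = 42084
  warm the meltwater: 526.68 T
  milk: 1524.8(T − 41.3)
2051.5 T = 62976 − 42084 = 20892
T ≈ 10.18 °C (positive, so assuming full melt was valid).

T_f ≈ 10.2 °C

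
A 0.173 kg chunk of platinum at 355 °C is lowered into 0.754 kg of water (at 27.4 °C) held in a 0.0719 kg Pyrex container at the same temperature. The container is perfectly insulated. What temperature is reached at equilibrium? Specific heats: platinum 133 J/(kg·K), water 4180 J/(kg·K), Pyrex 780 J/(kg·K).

T_f ≈ 29.7 °C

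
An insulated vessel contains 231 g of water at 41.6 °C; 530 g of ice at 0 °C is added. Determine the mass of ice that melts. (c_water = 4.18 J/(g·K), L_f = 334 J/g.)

m_melted ≈ 120 g

Water can give up m c ΔT = 231×4.18×41.6 = 40168 J before reaching 0 °C.
Fully melting the ice requires m_ice L_f = 530×334 = 177020 J.
40168 J < 177020 J, so only part of the ice melts and the system sits at 0 °C.
m_melted×334 = 40168  ⇒  m_melted ≈ 120.3 g.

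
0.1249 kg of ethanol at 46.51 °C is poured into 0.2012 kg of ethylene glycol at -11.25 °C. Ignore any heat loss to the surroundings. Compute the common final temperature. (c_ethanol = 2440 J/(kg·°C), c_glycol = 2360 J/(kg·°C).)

Taking heat into each body as positive, Σ m c ΔT = 0:
0.1249×2440×(T − 46.51) + 0.2012×2360×(T − (-11.25)) = 0
779.59 T = 8832.3
T ≈ 11.33 °C

T_f ≈ 11.3 °C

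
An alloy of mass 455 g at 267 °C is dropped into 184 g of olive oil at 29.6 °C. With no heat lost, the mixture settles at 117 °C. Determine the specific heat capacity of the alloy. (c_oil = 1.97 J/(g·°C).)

c ≈ 0.464 J/(g·°C)

Conservation of energy gives ΣQ = 0:
455·c·(117 − 267) + 184·1.97·(117 − 29.6) = 0
-68250 c = -31681
c = -31681/-68250 ≈ 0.4642 J/(g·°C)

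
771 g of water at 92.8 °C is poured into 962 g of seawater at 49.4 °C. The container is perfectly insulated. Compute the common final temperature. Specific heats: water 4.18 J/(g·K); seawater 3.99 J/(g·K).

T_f ≈ 69.2 °C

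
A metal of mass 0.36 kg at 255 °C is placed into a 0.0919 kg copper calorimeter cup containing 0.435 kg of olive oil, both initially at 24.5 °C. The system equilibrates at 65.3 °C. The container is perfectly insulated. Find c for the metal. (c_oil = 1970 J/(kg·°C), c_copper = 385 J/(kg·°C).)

Conservation of energy gives ΣQ = 0:
0.36×c×(65.3 − 255) + 0.435×1970×(65.3 − 24.5) + 0.0919×385×(65.3 − 24.5) = 0
-68.29 c = -36407
c = -36407/-68.29 ≈ 533.1 J/(kg·°C)

c ≈ 533 J/(kg·°C)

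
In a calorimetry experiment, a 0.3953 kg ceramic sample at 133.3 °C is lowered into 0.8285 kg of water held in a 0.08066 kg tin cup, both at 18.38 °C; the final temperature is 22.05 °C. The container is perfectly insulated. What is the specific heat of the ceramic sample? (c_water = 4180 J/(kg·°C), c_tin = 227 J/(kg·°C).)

c ≈ 291 J/(kg·°C)

Setting the total heat transfer to zero:
0.3953·c·(22.05 − 133.3) + 0.8285·4180·(22.05 − 18.38) + 0.08066·227·(22.05 − 18.38) = 0
-43.98 c = -12777
c = -12777/-43.98 ≈ 290.5 J/(kg·°C)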